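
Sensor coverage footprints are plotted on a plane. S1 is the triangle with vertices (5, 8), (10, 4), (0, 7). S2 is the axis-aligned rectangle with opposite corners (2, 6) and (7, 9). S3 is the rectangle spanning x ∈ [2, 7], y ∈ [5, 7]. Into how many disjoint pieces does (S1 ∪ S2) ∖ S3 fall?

2

(S1 ∪ S2) ∖ S3 splits into 2 disjoint pieces (area 2.2667, area 11).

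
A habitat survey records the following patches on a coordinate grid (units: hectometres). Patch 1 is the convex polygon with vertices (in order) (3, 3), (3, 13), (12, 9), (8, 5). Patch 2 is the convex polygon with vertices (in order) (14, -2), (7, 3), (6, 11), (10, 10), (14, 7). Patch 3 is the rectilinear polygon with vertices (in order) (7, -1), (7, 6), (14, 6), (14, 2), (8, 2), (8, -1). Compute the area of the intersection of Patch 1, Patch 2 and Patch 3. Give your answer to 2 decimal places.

1.70

The intersection is the polygon with vertices (8,5), (7,4.6), (7,6), (9,6).
By the shoelace formula its area is 1.70.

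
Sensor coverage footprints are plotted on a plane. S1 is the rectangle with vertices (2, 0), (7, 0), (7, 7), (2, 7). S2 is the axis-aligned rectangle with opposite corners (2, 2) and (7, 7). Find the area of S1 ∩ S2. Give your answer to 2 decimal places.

|S1∩S2|: x∈[2,7], y∈[2,7] → 5·5 = 25.

25.00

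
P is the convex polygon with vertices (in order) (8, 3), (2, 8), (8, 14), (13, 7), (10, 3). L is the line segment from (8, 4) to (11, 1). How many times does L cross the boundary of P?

The segment meets the boundary at (9,3).

1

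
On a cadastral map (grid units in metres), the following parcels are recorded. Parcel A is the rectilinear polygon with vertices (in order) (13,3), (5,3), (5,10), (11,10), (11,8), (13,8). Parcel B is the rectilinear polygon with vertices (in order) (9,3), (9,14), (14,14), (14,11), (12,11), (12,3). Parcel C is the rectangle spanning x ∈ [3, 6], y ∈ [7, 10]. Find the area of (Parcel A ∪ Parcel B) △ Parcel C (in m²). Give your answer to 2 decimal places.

|Parcel A ∪ Parcel B| = 72.
|(Parcel A ∪ Parcel B) ∩ Parcel C| = 3.
|(Parcel A ∪ Parcel B) △ Parcel C| = 72 + 9 − 6 = 75.00.

75.00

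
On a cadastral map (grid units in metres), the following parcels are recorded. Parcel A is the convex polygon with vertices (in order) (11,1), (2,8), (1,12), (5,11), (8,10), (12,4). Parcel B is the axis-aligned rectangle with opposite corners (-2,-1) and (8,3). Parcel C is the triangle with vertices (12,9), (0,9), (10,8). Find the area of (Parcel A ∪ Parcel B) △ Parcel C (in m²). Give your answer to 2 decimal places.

90.77

|Parcel A ∪ Parcel B| = 92.5.
|(Parcel A ∪ Parcel B) ∩ Parcel C| = 3.8668.
|(Parcel A ∪ Parcel B) △ Parcel C| = 92.5 + 6 − 7.7335 = 90.77.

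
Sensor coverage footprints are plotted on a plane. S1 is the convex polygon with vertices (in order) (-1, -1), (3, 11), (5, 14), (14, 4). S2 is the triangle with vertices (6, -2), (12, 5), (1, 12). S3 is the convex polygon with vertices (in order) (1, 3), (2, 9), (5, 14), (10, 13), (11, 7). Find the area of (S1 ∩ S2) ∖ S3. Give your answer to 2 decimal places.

24.67

|S1 ∩ S2| = 48.5469.
|(S1 ∩ S2) ∩ S3| = 23.8771.
|(S1 ∩ S2) ∖ S3| = 48.5469 − 23.8771 = 24.67.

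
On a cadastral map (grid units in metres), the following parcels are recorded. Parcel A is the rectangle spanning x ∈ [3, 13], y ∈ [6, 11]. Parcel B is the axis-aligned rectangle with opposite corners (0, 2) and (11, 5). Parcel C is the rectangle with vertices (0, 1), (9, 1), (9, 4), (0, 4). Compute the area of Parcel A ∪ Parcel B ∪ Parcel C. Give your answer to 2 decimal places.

92.00

By inclusion–exclusion:
Individual areas: |Parcel A| = 50, |Parcel B| = 33, |Parcel C| = 27.
|Parcel A∩Parcel B| = 0 (no overlap).
|Parcel A∩Parcel C| = 0 (no overlap).
|Parcel B∩Parcel C|: x∈[0,9], y∈[2,4] → 9·2 = 18.
|Parcel A∩Parcel B∩Parcel C| = 0.
|Parcel A ∪ Parcel B ∪ Parcel C| = 110 − 18 + 0 = 92.00.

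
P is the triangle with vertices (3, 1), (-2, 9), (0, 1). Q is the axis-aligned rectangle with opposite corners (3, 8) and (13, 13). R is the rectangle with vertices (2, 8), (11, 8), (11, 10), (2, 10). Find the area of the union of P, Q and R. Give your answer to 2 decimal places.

By inclusion–exclusion:
Individual areas: |P| = 12, |Q| = 50, |R| = 18.
|P∩Q| = 0.
|P∩R| = 0.
|Q∩R|: x∈[3,11], y∈[8,10] → 8·2 = 16.
|P∩Q∩R| = 0.
|P ∪ Q ∪ R| = 80 − 16 + 0 = 64.00.

64.00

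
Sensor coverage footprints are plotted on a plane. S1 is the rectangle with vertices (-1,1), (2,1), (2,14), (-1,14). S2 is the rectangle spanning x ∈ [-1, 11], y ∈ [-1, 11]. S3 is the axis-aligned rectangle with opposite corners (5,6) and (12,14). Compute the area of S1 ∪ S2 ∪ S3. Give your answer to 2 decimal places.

179.00

By inclusion–exclusion:
Individual areas: |S1| = 39, |S2| = 144, |S3| = 56.
|S1∩S2|: x∈[-1,2], y∈[1,11] → 3·10 = 30.
|S1∩S3| = 0 (no overlap).
|S2∩S3|: x∈[5,11], y∈[6,11] → 6·5 = 30.
|S1∩S2∩S3| = 0.
|S1 ∪ S2 ∪ S3| = 239 − 60 + 0 = 179.00.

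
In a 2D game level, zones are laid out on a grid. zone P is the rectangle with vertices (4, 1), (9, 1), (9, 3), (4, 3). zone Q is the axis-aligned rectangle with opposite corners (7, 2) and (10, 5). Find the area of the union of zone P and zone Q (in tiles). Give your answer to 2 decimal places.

17.00

By inclusion–exclusion:
Individual areas: |zone P| = 10, |zone Q| = 9.
|zone P∩zone Q|: x∈[7,9], y∈[2,3] → 2·1 = 2.
|zone P ∪ zone Q| = 19 − 2 = 17.00.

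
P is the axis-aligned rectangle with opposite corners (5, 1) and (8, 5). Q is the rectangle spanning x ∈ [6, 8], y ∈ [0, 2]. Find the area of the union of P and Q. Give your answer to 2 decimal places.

14.00

By inclusion–exclusion:
Individual areas: |P| = 12, |Q| = 4.
|P∩Q|: x∈[6,8], y∈[1,2] → 2·1 = 2.
|P ∪ Q| = 16 − 2 = 14.00.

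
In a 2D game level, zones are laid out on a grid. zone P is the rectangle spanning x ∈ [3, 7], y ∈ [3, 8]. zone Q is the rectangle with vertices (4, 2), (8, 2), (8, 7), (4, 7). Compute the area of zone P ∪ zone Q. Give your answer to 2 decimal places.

By inclusion–exclusion:
Individual areas: |zone P| = 20, |zone Q| = 20.
|zone P∩zone Q|: x∈[4,7], y∈[3,7] → 3·4 = 12.
|zone P ∪ zone Q| = 40 − 12 = 28.00.

28.00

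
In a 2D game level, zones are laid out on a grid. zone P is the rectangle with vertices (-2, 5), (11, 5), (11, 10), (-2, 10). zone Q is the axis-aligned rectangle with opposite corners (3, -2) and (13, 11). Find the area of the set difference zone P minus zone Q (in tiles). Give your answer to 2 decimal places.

|zone P∩zone Q|: x∈[3,11], y∈[5,10] → 8·5 = 40.
|zone P| = 65.
|zone P ∖ zone Q| = |zone P| − |zone P∩zone Q| = 65 − 40 = 25.00.

25.00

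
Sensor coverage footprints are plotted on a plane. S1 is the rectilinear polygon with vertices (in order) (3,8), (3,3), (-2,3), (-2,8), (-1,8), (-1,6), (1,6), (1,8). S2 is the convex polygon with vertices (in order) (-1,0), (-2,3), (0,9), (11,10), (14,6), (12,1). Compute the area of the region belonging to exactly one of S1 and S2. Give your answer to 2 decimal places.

|S1| = 21, |S2| = 125.5, |S1∩S2| = 17.5.
|S1 △ S2| = |S1| + |S2| − 2·|S1∩S2| = 21 + 125.5 − 35 = 111.50.

111.50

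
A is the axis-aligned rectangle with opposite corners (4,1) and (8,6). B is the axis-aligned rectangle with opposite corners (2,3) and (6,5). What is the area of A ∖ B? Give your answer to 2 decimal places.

|A∩B|: x∈[4,6], y∈[3,5] → 2·2 = 4.
|A| = 20.
|A ∖ B| = |A| − |A∩B| = 20 − 4 = 16.00.

16.00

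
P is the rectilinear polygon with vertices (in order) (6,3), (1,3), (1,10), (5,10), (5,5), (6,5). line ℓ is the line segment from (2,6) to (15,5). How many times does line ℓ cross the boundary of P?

1

The segment meets the boundary at (5,5.769).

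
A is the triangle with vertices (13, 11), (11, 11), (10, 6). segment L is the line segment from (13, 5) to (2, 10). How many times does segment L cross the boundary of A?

The segment meets the boundary at (10.067,6.333), (10.171,6.286).

2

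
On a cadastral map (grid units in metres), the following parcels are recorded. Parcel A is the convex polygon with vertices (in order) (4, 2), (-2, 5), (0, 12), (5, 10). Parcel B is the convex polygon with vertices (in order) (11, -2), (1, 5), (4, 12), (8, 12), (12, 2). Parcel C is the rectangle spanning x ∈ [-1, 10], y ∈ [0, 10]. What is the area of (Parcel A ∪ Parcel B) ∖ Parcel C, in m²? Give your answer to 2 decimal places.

|Parcel A ∪ Parcel B| = 114.1648.
|(Parcel A ∪ Parcel B) ∩ Parcel C| = 85.668.
|(Parcel A ∪ Parcel B) ∖ Parcel C| = 114.1648 − 85.668 = 28.50.

28.50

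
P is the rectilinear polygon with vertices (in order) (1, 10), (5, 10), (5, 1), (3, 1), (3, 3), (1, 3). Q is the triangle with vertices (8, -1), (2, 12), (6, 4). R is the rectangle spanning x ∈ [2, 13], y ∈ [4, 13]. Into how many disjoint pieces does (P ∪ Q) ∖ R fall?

2

(P ∪ Q) ∖ R splits into 2 disjoint pieces (area 0.7692, area 14).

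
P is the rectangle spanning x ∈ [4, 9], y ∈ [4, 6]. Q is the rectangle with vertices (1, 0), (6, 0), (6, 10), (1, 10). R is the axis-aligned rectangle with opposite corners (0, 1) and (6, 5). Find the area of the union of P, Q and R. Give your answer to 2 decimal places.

60.00

By inclusion–exclusion:
Individual areas: |P| = 10, |Q| = 50, |R| = 24.
|P∩Q|: x∈[4,6], y∈[4,6] → 2·2 = 4.
|P∩R|: x∈[4,6], y∈[4,5] → 2·1 = 2.
|Q∩R|: x∈[1,6], y∈[1,5] → 5·4 = 20.
|P∩Q∩R| = 2.
|P ∪ Q ∪ R| = 84 − 26 + 2 = 60.00.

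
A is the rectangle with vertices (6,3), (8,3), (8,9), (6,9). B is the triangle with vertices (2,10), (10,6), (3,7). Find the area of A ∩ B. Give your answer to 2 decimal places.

2.14

The intersection is the polygon with vertices (8,6.286), (6,6.571), (6,8), (8,7).
By the shoelace formula its area is 2.14.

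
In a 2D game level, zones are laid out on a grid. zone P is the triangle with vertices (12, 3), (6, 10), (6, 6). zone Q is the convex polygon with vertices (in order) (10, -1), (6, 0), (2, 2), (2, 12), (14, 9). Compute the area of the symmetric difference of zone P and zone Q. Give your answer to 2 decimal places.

96.06

|zone P| = 12, |zone Q| = 108, |zone P∩zone Q| = 11.9697.
|zone P △ zone Q| = |zone P| + |zone Q| − 2·|zone P∩zone Q| = 12 + 108 − 23.9394 = 96.06.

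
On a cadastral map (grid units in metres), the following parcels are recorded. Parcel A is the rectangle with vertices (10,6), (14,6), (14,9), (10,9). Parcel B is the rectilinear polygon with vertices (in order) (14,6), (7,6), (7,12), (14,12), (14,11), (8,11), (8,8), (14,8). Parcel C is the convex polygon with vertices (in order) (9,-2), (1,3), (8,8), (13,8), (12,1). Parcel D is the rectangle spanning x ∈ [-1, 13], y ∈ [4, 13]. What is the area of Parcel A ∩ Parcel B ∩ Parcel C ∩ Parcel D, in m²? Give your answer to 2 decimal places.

5.71

The intersection is the polygon with vertices (10,8), (13,8), (12.714,6), (10,6).
By the shoelace formula its area is 5.71.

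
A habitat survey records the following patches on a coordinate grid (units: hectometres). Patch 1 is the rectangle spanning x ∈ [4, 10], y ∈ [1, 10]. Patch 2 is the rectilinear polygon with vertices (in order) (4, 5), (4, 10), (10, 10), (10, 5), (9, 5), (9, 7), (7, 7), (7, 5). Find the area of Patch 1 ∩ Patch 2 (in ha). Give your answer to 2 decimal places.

The intersection is the polygon with vertices (10,5), (9,5), (9,7), (7,7), (7,5), (4,5), (4,10), (10,10).
By the shoelace formula its area is 26.00.

26.00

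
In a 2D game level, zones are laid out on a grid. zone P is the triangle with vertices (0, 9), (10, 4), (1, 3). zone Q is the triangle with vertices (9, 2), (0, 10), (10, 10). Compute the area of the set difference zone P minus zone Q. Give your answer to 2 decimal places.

|zone P| = 27.5, |zone P∩zone Q| = 6.3933.
|zone P ∖ zone Q| = |zone P| − |zone P∩zone Q| = 27.5 − 6.3933 = 21.11.

21.11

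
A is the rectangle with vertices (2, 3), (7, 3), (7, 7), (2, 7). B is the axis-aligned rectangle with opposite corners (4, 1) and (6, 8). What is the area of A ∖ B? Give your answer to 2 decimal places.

|A∩B|: x∈[4,6], y∈[3,7] → 2·4 = 8.
|A| = 20.
|A ∖ B| = |A| − |A∩B| = 20 − 8 = 12.00.

12.00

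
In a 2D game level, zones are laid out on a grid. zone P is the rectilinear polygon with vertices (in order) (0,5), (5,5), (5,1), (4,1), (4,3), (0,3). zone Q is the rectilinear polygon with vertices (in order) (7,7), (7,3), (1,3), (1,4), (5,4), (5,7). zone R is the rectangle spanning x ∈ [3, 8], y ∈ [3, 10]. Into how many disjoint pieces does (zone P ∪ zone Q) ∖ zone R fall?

(zone P ∪ zone Q) ∖ zone R splits into 2 disjoint pieces (area 2, area 6).

2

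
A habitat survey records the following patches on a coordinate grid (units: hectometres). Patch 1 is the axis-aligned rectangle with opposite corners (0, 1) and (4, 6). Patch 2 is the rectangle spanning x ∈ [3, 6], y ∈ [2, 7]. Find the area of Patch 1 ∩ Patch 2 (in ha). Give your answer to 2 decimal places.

|Patch 1∩Patch 2|: x∈[3,4], y∈[2,6] → 1·4 = 4.

4.00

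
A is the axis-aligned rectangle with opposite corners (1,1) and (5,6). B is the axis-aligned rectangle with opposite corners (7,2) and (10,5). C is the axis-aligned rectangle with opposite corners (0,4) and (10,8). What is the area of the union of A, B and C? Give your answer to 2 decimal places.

58.00

By inclusion–exclusion:
Individual areas: |A| = 20, |B| = 9, |C| = 40.
|A∩B| = 0 (no overlap).
|A∩C|: x∈[1,5], y∈[4,6] → 4·2 = 8.
|B∩C|: x∈[7,10], y∈[4,5] → 3·1 = 3.
|A∩B∩C| = 0.
|A ∪ B ∪ C| = 69 − 11 + 0 = 58.00.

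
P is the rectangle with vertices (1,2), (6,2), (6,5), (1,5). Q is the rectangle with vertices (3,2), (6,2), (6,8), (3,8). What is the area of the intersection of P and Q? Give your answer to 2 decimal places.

|P∩Q|: x∈[3,6], y∈[2,5] → 3·3 = 9.

9.00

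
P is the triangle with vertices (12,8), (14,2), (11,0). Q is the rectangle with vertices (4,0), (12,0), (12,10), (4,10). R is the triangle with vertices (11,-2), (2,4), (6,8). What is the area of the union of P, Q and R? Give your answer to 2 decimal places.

By inclusion–exclusion:
Individual areas: |P| = 11, |Q| = 80, |R| = 30.
|P∩Q| = 3.6667.
|P∩R| = 0.
|Q∩R| = 24.6667.
|P∩Q∩R| = 0.
|P ∪ Q ∪ R| = 121 − 28.3333 + 0 = 92.67.

92.67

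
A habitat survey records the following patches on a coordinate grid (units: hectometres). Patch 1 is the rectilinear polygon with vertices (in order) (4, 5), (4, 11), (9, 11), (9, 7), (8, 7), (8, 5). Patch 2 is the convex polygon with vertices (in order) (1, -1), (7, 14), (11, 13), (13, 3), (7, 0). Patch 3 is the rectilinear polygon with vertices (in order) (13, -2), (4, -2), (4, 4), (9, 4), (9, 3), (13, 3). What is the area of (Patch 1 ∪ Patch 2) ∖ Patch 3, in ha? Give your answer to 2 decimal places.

|Patch 1 ∪ Patch 2| = 107.05.
|(Patch 1 ∪ Patch 2) ∩ Patch 3| = 23.75.
|(Patch 1 ∪ Patch 2) ∖ Patch 3| = 107.05 − 23.75 = 83.30.

83.30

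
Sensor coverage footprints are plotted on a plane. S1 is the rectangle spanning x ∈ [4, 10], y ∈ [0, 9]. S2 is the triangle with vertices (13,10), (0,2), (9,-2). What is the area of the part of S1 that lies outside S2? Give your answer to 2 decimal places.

|S1| = 54, |S1∩S2| = 37.6239.
|S1 ∖ S2| = |S1| − |S1∩S2| = 54 − 37.6239 = 16.38.

16.38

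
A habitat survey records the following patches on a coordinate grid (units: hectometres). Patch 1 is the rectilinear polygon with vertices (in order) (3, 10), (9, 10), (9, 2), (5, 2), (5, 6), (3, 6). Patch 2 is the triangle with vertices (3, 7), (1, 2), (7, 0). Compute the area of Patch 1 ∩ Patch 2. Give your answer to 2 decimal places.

0.93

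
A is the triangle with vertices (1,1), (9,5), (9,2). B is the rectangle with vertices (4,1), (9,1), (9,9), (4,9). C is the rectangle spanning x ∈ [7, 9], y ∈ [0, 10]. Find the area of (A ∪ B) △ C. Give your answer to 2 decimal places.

|A ∪ B| = 41.6875.
|(A ∪ B) ∩ C| = 16.
|(A ∪ B) △ C| = 41.6875 + 20 − 32 = 29.69.

29.69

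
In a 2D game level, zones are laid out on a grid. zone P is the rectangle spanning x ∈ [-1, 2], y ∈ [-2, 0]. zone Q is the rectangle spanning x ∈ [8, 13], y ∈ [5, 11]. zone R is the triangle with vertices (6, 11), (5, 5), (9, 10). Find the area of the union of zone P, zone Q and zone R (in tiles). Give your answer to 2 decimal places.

By inclusion–exclusion:
Individual areas: |zone P| = 6, |zone Q| = 30, |zone R| = 9.5.
|zone P∩zone Q| = 0 (no overlap).
|zone P∩zone R| = 0.
|zone Q∩zone R| = 0.7917.
|zone P∩zone Q∩zone R| = 0.
|zone P ∪ zone Q ∪ zone R| = 45.5 − 0.7917 + 0 = 44.71.

44.71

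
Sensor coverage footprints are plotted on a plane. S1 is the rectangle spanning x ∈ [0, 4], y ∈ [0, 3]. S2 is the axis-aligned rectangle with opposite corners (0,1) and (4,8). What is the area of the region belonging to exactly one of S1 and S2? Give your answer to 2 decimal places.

24.00

|S1∩S2|: x∈[0,4], y∈[1,3] → 4·2 = 8.
|S1 △ S2| = |S1| + |S2| − 2·|S1∩S2| = 12 + 28 − 16 = 24.00.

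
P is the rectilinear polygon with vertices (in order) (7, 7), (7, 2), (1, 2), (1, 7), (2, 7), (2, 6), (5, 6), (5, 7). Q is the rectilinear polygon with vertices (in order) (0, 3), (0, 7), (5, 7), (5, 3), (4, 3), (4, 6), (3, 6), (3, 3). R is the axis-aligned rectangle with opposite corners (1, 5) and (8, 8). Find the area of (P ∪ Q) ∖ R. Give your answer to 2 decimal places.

|P ∪ Q| = 34.
|(P ∪ Q) ∩ R| = 12.
|(P ∪ Q) ∖ R| = 34 − 12 = 22.00.

22.00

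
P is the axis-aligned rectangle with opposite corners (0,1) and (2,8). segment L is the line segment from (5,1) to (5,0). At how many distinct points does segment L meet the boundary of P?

The segment lies entirely outside P and never meets its boundary.

0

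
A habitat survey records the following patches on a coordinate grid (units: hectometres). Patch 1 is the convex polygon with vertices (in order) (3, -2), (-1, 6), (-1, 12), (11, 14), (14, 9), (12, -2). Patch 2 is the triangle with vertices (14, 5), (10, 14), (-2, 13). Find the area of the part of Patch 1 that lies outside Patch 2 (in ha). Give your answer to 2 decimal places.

|Patch 1| = 193.5, |Patch 1∩Patch 2| = 48.714.
|Patch 1 ∖ Patch 2| = |Patch 1| − |Patch 1∩Patch 2| = 193.5 − 48.714 = 144.79.

144.79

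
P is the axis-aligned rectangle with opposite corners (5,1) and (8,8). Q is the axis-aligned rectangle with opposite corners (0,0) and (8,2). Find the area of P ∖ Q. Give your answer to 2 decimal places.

18.00

|P∩Q|: x∈[5,8], y∈[1,2] → 3·1 = 3.
|P| = 21.
|P ∖ Q| = |P| − |P∩Q| = 21 − 3 = 18.00.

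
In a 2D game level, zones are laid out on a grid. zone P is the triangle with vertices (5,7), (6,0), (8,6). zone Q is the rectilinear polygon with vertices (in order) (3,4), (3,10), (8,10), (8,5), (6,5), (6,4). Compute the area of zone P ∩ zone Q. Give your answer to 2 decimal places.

The intersection is the polygon with vertices (5,7), (8,6), (7.667,5), (6,5), (6,4), (5.429,4).
By the shoelace formula its area is 4.69.

4.69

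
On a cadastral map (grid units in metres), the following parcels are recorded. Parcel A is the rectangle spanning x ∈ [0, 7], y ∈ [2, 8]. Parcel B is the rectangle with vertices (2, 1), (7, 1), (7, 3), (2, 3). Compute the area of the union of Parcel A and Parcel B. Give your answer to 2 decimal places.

By inclusion–exclusion:
Individual areas: |Parcel A| = 42, |Parcel B| = 10.
|Parcel A∩Parcel B|: x∈[2,7], y∈[2,3] → 5·1 = 5.
|Parcel A ∪ Parcel B| = 52 − 5 = 47.00.

47.00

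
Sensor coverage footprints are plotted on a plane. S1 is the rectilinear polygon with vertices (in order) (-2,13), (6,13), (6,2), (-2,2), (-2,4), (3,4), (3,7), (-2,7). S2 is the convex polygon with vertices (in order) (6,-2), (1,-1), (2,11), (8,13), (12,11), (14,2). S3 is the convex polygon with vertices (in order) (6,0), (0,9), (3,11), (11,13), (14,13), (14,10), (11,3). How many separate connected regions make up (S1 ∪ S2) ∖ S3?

2

(S1 ∪ S2) ∖ S3 splits into 2 disjoint pieces (area 28.9167, area 52.5578).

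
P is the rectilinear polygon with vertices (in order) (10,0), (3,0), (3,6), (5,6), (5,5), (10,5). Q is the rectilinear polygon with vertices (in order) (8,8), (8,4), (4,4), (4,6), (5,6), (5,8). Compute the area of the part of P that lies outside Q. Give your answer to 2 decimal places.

32.00

|P| = 37, |P∩Q| = 5.
|P ∖ Q| = |P| − |P∩Q| = 37 − 5 = 32.00.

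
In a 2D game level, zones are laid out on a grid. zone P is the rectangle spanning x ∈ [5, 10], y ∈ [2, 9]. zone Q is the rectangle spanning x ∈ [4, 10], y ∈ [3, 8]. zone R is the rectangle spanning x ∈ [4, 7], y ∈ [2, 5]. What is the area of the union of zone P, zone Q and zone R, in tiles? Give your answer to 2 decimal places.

By inclusion–exclusion:
Individual areas: |zone P| = 35, |zone Q| = 30, |zone R| = 9.
|zone P∩zone Q|: x∈[5,10], y∈[3,8] → 5·5 = 25.
|zone P∩zone R|: x∈[5,7], y∈[2,5] → 2·3 = 6.
|zone Q∩zone R|: x∈[4,7], y∈[3,5] → 3·2 = 6.
|zone P∩zone Q∩zone R| = 4.
|zone P ∪ zone Q ∪ zone R| = 74 − 37 + 4 = 41.00.

41.00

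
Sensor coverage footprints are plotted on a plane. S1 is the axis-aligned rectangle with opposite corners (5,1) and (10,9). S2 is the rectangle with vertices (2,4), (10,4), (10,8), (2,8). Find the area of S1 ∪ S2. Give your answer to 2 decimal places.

52.00

By inclusion–exclusion:
Individual areas: |S1| = 40, |S2| = 32.
|S1∩S2|: x∈[5,10], y∈[4,8] → 5·4 = 20.
|S1 ∪ S2| = 72 − 20 = 52.00.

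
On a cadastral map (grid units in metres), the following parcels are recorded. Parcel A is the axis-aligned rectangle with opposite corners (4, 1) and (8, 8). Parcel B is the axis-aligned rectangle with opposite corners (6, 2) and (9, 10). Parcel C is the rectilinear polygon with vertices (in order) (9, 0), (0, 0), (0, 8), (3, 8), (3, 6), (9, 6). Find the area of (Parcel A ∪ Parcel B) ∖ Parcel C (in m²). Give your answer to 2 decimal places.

16.00

|Parcel A ∪ Parcel B| = 40.
|(Parcel A ∪ Parcel B) ∩ Parcel C| = 24.
|(Parcel A ∪ Parcel B) ∖ Parcel C| = 40 − 24 = 16.00.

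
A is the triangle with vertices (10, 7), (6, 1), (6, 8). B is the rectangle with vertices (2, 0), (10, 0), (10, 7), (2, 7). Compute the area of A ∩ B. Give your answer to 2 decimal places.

12.00

The intersection is the polygon with vertices (6,1), (6,7), (10,7).
By the shoelace formula its area is 12.00.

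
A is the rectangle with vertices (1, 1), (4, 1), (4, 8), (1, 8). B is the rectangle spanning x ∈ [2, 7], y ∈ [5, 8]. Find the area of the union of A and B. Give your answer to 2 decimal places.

30.00

By inclusion–exclusion:
Individual areas: |A| = 21, |B| = 15.
|A∩B|: x∈[2,4], y∈[5,8] → 2·3 = 6.
|A ∪ B| = 36 − 6 = 30.00.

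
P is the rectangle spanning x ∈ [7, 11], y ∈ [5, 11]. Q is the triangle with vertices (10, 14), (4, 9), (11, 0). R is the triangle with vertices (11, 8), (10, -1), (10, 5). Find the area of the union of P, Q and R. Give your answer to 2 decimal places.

By inclusion–exclusion:
Individual areas: |P| = 24, |Q| = 44.5, |R| = 3.
|P∩Q| = 20.5635.
|P∩R| = 1.
|Q∩R| = 2.255.
|P∩Q∩R| = 0.5105.
|P ∪ Q ∪ R| = 71.5 − 23.8185 + 0.5105 = 48.19.

48.19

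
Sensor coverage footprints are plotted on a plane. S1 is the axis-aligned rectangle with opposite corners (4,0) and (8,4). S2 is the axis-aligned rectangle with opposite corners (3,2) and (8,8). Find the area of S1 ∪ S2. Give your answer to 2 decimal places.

38.00

By inclusion–exclusion:
Individual areas: |S1| = 16, |S2| = 30.
|S1∩S2|: x∈[4,8], y∈[2,4] → 4·2 = 8.
|S1 ∪ S2| = 46 − 8 = 38.00.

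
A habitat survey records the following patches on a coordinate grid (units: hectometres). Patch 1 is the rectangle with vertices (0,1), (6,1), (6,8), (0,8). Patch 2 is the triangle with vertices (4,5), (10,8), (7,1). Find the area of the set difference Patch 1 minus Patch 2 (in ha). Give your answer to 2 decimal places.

|Patch 1| = 42, |Patch 1∩Patch 2| = 3.6667.
|Patch 1 ∖ Patch 2| = |Patch 1| − |Patch 1∩Patch 2| = 42 − 3.6667 = 38.33.

38.33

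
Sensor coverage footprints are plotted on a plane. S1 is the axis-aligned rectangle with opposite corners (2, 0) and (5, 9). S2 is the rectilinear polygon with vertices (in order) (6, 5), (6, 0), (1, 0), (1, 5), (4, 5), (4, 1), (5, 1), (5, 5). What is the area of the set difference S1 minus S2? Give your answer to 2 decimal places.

|S1| = 27, |S1∩S2| = 11.
|S1 ∖ S2| = |S1| − |S1∩S2| = 27 − 11 = 16.00.

16.00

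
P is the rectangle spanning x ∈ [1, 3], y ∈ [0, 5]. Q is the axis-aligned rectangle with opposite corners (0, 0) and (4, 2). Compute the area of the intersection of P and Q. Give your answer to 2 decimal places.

4.00

|P∩Q|: x∈[1,3], y∈[0,2] → 2·2 = 4.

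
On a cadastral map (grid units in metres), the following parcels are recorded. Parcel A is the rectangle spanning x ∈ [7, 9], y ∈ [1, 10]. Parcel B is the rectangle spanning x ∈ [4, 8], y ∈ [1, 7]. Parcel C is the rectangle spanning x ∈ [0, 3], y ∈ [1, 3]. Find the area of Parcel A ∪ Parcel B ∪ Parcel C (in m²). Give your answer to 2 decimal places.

42.00

By inclusion–exclusion:
Individual areas: |Parcel A| = 18, |Parcel B| = 24, |Parcel C| = 6.
|Parcel A∩Parcel B|: x∈[7,8], y∈[1,7] → 1·6 = 6.
|Parcel A∩Parcel C| = 0 (no overlap).
|Parcel B∩Parcel C| = 0 (no overlap).
|Parcel A∩Parcel B∩Parcel C| = 0.
|Parcel A ∪ Parcel B ∪ Parcel C| = 48 − 6 + 0 = 42.00.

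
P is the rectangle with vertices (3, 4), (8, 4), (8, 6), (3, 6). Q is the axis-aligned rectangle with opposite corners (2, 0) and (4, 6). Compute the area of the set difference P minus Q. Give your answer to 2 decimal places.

8.00

|P∩Q|: x∈[3,4], y∈[4,6] → 1·2 = 2.
|P| = 10.
|P ∖ Q| = |P| − |P∩Q| = 10 − 2 = 8.00.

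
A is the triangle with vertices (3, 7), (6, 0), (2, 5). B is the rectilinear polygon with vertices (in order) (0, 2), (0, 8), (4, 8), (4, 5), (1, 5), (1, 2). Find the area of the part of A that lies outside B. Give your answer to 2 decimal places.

4.64

|A| = 6.5, |A∩B| = 1.8571.
|A ∖ B| = |A| − |A∩B| = 6.5 − 1.8571 = 4.64.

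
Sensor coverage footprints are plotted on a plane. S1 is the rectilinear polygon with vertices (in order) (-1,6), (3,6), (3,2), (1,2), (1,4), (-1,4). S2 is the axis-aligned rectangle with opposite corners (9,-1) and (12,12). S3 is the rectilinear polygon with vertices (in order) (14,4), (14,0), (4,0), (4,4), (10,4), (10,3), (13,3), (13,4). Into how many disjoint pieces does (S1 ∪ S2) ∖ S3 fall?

(S1 ∪ S2) ∖ S3 splits into 3 disjoint pieces (area 12, area 3, area 26).

3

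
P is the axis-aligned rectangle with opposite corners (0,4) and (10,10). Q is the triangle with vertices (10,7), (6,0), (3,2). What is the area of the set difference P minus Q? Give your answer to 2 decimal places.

56.27

|P| = 60, |P∩Q| = 3.7286.
|P ∖ Q| = |P| − |P∩Q| = 60 − 3.7286 = 56.27.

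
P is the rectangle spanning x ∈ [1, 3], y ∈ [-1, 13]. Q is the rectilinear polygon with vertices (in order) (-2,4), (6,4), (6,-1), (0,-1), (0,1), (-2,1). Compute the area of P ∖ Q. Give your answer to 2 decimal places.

18.00

|P| = 28, |P∩Q| = 10.
|P ∖ Q| = |P| − |P∩Q| = 28 − 10 = 18.00.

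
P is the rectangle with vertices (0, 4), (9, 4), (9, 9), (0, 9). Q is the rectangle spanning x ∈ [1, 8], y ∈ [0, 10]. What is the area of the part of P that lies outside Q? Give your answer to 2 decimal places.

|P∩Q|: x∈[1,8], y∈[4,9] → 7·5 = 35.
|P| = 45.
|P ∖ Q| = |P| − |P∩Q| = 45 − 35 = 10.00.

10.00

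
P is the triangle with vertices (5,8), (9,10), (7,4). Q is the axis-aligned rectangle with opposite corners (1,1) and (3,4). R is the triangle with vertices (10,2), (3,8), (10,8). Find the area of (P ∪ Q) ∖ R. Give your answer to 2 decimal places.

9.52

|P ∪ Q| = 16.
|(P ∪ Q) ∩ R| = 6.4815.
|(P ∪ Q) ∖ R| = 16 − 6.4815 = 9.52.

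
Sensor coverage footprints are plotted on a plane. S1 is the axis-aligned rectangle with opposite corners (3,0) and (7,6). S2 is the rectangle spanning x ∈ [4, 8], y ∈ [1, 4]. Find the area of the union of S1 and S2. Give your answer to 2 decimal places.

27.00

By inclusion–exclusion:
Individual areas: |S1| = 24, |S2| = 12.
|S1∩S2|: x∈[4,7], y∈[1,4] → 3·3 = 9.
|S1 ∪ S2| = 36 − 9 = 27.00.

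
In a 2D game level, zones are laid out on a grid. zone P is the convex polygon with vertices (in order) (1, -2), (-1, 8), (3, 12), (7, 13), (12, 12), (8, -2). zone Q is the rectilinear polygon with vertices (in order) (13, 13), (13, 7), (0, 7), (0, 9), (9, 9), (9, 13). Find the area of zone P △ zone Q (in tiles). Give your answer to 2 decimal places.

|zone P| = 140.5, |zone Q| = 42, |zone P∩zone Q| = 30.3286.
|zone P △ zone Q| = |zone P| + |zone Q| − 2·|zone P∩zone Q| = 140.5 + 42 − 60.6571 = 121.84.

121.84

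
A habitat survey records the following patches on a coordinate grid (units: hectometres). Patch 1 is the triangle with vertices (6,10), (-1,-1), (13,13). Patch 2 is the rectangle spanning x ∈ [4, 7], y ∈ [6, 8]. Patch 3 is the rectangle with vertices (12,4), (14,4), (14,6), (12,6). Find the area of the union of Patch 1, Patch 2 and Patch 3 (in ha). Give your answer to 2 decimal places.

32.92

By inclusion–exclusion:
Individual areas: |Patch 1| = 28, |Patch 2| = 6, |Patch 3| = 4.
|Patch 1∩Patch 2| = 5.0844.
|Patch 1∩Patch 3| = 0.
|Patch 2∩Patch 3| = 0 (no overlap).
|Patch 1∩Patch 2∩Patch 3| = 0.
|Patch 1 ∪ Patch 2 ∪ Patch 3| = 38 − 5.0844 + 0 = 32.92.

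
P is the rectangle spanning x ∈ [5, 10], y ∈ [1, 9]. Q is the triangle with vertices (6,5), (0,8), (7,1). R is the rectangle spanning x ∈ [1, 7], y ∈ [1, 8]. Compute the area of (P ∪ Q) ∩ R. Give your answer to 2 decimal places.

The region (P ∪ Q) ∩ R is the polygon with vertices (5,1), (5,3), (1,7), (1,7.5), (5,5.5), (5,8), (7,8), (7,1).
By the shoelace formula its area is 20.00.

20.00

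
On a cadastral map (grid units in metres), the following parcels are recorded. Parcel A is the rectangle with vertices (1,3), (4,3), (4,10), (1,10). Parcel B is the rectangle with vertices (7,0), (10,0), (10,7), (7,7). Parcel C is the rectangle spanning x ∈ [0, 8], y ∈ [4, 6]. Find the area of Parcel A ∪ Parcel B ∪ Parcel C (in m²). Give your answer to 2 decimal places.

By inclusion–exclusion:
Individual areas: |Parcel A| = 21, |Parcel B| = 21, |Parcel C| = 16.
|Parcel A∩Parcel B| = 0 (no overlap).
|Parcel A∩Parcel C|: x∈[1,4], y∈[4,6] → 3·2 = 6.
|Parcel B∩Parcel C|: x∈[7,8], y∈[4,6] → 1·2 = 2.
|Parcel A∩Parcel B∩Parcel C| = 0.
|Parcel A ∪ Parcel B ∪ Parcel C| = 58 − 8 + 0 = 50.00.

50.00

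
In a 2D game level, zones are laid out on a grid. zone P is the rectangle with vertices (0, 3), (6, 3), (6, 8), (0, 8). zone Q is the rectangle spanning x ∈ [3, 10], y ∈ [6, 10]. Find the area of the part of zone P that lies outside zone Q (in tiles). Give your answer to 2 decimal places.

24.00

|zone P∩zone Q|: x∈[3,6], y∈[6,8] → 3·2 = 6.
|zone P| = 30.
|zone P ∖ zone Q| = |zone P| − |zone P∩zone Q| = 30 − 6 = 24.00.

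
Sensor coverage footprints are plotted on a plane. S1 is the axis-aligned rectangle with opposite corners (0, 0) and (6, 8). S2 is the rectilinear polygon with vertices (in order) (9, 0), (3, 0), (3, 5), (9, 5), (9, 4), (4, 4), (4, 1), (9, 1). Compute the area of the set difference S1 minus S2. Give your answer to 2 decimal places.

|S1| = 48, |S1∩S2| = 9.
|S1 ∖ S2| = |S1| − |S1∩S2| = 48 − 9 = 39.00.

39.00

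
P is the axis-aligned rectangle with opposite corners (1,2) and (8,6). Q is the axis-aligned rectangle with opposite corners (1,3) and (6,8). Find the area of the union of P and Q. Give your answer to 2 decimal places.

38.00

By inclusion–exclusion:
Individual areas: |P| = 28, |Q| = 25.
|P∩Q|: x∈[1,6], y∈[3,6] → 5·3 = 15.
|P ∪ Q| = 53 − 15 = 38.00.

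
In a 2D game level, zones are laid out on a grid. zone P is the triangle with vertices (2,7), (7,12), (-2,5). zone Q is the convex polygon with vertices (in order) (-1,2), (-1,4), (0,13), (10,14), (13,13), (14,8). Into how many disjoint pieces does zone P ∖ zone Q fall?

zone P ∖ zone Q is a single connected region.

1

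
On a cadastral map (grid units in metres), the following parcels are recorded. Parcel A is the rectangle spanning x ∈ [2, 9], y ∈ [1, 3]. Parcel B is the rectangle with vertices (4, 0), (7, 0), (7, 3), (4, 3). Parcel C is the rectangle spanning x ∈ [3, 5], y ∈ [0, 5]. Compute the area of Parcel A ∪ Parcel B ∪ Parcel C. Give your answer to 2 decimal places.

By inclusion–exclusion:
Individual areas: |Parcel A| = 14, |Parcel B| = 9, |Parcel C| = 10.
|Parcel A∩Parcel B|: x∈[4,7], y∈[1,3] → 3·2 = 6.
|Parcel A∩Parcel C|: x∈[3,5], y∈[1,3] → 2·2 = 4.
|Parcel B∩Parcel C|: x∈[4,5], y∈[0,3] → 1·3 = 3.
|Parcel A∩Parcel B∩Parcel C| = 2.
|Parcel A ∪ Parcel B ∪ Parcel C| = 33 − 13 + 2 = 22.00.

22.00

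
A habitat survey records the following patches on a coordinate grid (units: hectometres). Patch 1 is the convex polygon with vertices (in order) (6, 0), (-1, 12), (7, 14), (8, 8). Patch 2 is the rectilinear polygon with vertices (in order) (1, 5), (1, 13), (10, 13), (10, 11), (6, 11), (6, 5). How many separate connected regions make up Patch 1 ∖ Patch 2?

Patch 1 ∖ Patch 2 splits into 3 disjoint pieces (area 20.5417, area 3.9286, area 2.0833).

3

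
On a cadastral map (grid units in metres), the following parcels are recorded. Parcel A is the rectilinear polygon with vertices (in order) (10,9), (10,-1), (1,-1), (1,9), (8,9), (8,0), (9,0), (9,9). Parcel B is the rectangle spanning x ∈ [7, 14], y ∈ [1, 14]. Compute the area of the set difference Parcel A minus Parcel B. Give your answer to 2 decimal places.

65.00

|Parcel A| = 81, |Parcel A∩Parcel B| = 16.
|Parcel A ∖ Parcel B| = |Parcel A| − |Parcel A∩Parcel B| = 81 − 16 = 65.00.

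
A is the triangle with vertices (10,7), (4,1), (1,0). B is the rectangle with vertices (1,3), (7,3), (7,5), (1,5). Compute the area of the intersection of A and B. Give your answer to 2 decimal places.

1.29

The intersection is the polygon with vertices (6,3), (4.857,3), (7,4.667), (7,4).
By the shoelace formula its area is 1.29.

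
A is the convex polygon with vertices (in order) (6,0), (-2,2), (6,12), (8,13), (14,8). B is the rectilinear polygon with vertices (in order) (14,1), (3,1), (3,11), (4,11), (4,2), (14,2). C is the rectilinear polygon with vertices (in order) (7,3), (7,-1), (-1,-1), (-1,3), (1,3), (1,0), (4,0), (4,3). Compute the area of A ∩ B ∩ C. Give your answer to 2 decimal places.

3.00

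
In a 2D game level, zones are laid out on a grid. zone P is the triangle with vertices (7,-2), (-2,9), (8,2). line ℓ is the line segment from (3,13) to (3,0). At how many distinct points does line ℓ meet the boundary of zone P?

The segment meets the boundary at (3,2.889), (3,5.5).

2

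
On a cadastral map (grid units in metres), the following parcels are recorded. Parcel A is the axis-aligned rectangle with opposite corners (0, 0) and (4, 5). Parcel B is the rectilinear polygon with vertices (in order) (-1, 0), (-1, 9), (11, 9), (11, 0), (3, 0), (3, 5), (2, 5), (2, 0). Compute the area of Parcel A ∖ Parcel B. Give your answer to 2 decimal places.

5.00

|Parcel A| = 20, |Parcel A∩Parcel B| = 15.
|Parcel A ∖ Parcel B| = |Parcel A| − |Parcel A∩Parcel B| = 20 − 15 = 5.00.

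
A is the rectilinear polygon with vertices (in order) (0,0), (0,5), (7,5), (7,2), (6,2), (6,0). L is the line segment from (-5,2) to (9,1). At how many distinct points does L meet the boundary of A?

2

The segment meets the boundary at (6,1.214), (0,1.643).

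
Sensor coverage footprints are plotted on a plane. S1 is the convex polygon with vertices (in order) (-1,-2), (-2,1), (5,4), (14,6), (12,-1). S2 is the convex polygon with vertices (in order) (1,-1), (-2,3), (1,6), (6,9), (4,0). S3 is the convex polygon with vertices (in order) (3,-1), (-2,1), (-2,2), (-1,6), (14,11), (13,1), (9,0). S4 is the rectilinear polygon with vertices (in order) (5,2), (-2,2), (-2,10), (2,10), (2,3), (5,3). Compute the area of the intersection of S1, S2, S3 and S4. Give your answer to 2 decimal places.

3.06

The intersection is the polygon with vertices (2.667,3), (4.667,3), (4.444,2), (0.333,2).
By the shoelace formula its area is 3.06.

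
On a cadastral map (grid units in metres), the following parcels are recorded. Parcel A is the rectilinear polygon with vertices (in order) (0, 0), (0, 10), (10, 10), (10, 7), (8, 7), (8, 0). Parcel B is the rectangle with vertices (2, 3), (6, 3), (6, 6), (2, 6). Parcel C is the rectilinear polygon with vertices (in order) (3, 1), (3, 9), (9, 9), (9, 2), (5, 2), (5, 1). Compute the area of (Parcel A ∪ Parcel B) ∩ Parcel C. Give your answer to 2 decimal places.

The region (Parcel A ∪ Parcel B) ∩ Parcel C is the polygon with vertices (8,7), (8,2), (5,2), (5,1), (3,1), (3,9), (9,9), (9,7).
By the shoelace formula its area is 39.00.

39.00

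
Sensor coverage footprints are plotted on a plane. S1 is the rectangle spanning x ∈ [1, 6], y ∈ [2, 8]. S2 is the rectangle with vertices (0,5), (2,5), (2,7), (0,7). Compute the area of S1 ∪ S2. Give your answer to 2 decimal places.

By inclusion–exclusion:
Individual areas: |S1| = 30, |S2| = 4.
|S1∩S2|: x∈[1,2], y∈[5,7] → 1·2 = 2.
|S1 ∪ S2| = 34 − 2 = 32.00.

32.00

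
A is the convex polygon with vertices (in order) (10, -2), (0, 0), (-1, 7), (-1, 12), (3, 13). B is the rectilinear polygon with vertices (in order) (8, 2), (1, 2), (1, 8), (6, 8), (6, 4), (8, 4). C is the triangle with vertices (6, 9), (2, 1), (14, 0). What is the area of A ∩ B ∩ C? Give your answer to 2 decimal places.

The intersection is the polygon with vertices (6,4), (7.2,4), (8,2.286), (8,2), (2.5,2), (5.414,7.828), (6,6.571).
By the shoelace formula its area is 14.85.

14.85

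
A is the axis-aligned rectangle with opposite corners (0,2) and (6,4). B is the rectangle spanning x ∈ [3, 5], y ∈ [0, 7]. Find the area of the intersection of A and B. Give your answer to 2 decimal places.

|A∩B|: x∈[3,5], y∈[2,4] → 2·2 = 4.

4.00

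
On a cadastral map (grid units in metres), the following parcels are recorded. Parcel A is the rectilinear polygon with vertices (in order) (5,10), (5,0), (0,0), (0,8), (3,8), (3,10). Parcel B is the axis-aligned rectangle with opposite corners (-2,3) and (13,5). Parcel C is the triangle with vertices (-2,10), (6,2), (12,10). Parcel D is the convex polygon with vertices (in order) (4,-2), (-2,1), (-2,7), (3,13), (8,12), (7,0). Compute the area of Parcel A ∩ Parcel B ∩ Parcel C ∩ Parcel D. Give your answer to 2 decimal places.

2.00

The intersection is the polygon with vertices (5,3), (3,5), (5,5).
By the shoelace formula its area is 2.00.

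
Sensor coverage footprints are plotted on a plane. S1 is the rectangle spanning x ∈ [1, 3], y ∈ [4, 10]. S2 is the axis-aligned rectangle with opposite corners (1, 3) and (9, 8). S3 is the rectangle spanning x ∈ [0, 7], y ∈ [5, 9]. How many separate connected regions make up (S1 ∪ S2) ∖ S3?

(S1 ∪ S2) ∖ S3 splits into 2 disjoint pieces (area 2, area 22).

2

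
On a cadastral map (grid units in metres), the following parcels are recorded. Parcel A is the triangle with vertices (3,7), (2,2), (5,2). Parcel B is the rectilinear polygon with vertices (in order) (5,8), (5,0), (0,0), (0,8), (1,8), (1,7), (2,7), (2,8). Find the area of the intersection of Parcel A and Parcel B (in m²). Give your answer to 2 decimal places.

The intersection is the polygon with vertices (2,2), (3,7), (5,2).
By the shoelace formula its area is 7.50.

7.50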